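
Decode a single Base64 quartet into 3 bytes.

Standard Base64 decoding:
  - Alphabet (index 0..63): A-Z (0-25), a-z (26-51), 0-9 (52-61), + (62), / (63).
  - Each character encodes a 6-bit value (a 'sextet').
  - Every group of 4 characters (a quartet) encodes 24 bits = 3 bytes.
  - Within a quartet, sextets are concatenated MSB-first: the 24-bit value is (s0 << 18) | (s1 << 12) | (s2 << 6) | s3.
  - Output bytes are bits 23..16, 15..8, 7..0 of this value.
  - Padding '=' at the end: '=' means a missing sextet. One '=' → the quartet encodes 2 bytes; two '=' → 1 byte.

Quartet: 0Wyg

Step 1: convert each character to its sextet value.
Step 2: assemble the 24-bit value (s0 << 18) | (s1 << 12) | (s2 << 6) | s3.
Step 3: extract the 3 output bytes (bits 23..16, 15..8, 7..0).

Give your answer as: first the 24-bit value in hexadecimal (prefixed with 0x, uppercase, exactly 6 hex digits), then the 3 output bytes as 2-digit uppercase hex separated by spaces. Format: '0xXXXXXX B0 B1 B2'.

Sextets: 0=52, W=22, y=50, g=32
24-bit: (52<<18) | (22<<12) | (50<<6) | 32
      = 0xD00000 | 0x016000 | 0x000C80 | 0x000020
      = 0xD16CA0
Bytes: (v>>16)&0xFF=D1, (v>>8)&0xFF=6C, v&0xFF=A0

Answer: 0xD16CA0 D1 6C A0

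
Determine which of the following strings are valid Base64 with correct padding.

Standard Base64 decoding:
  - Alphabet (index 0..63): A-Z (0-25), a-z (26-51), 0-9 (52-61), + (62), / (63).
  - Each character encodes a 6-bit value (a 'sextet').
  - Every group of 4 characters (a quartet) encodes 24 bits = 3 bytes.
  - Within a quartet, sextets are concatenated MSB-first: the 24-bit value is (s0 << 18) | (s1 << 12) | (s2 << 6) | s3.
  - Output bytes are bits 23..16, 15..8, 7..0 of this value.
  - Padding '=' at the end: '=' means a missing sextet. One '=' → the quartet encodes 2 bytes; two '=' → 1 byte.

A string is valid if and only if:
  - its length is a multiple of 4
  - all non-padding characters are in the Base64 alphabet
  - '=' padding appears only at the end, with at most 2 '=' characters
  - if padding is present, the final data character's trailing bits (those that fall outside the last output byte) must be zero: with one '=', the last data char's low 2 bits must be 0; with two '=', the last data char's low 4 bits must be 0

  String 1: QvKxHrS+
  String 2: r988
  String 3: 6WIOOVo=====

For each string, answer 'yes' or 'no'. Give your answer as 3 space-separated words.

String 1: 'QvKxHrS+' → valid
String 2: 'r988' → valid
String 3: '6WIOOVo=====' → invalid (5 pad chars (max 2))

Answer: yes yes no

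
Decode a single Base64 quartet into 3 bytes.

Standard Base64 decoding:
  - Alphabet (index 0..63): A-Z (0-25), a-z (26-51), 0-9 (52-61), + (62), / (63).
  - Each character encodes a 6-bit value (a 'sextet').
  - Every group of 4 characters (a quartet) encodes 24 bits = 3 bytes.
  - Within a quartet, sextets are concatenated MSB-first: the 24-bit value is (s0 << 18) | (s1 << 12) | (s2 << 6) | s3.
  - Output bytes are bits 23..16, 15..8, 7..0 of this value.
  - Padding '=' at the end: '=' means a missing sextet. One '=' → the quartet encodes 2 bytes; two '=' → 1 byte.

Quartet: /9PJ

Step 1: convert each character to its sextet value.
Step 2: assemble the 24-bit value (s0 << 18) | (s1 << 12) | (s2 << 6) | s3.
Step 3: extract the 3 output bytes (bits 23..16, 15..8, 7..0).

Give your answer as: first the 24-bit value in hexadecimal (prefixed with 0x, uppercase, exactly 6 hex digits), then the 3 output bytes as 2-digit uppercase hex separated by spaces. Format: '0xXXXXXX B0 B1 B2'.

Answer: 0xFFD3C9 FF D3 C9

Derivation:
Sextets: /=63, 9=61, P=15, J=9
24-bit: (63<<18) | (61<<12) | (15<<6) | 9
      = 0xFC0000 | 0x03D000 | 0x0003C0 | 0x000009
      = 0xFFD3C9
Bytes: (v>>16)&0xFF=FF, (v>>8)&0xFF=D3, v&0xFF=C9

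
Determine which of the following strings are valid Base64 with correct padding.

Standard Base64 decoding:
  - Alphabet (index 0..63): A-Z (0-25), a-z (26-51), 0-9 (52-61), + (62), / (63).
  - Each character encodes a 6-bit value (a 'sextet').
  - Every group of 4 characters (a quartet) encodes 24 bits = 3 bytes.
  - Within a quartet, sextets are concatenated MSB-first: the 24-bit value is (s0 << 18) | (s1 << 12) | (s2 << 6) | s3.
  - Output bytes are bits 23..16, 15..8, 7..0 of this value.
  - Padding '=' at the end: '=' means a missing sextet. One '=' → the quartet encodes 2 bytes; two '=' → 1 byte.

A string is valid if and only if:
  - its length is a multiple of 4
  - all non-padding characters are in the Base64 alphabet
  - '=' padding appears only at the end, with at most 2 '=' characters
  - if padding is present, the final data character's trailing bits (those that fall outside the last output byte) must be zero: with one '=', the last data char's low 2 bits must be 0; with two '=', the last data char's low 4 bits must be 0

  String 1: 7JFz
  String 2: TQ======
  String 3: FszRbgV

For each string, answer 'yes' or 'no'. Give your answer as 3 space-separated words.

String 1: '7JFz' → valid
String 2: 'TQ======' → invalid (6 pad chars (max 2))
String 3: 'FszRbgV' → invalid (len=7 not mult of 4)

Answer: yes no no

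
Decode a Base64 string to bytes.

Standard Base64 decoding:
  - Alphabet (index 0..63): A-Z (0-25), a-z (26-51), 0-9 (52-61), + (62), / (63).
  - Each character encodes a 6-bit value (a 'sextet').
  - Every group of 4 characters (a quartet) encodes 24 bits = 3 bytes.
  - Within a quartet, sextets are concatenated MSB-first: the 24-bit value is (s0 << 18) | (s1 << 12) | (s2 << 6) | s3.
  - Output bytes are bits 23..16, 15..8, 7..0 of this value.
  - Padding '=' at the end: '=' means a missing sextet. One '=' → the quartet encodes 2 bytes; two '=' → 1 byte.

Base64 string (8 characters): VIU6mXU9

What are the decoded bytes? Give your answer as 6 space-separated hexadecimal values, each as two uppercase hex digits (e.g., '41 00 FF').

After char 0 ('V'=21): chars_in_quartet=1 acc=0x15 bytes_emitted=0
After char 1 ('I'=8): chars_in_quartet=2 acc=0x548 bytes_emitted=0
After char 2 ('U'=20): chars_in_quartet=3 acc=0x15214 bytes_emitted=0
After char 3 ('6'=58): chars_in_quartet=4 acc=0x54853A -> emit 54 85 3A, reset; bytes_emitted=3
After char 4 ('m'=38): chars_in_quartet=1 acc=0x26 bytes_emitted=3
After char 5 ('X'=23): chars_in_quartet=2 acc=0x997 bytes_emitted=3
After char 6 ('U'=20): chars_in_quartet=3 acc=0x265D4 bytes_emitted=3
After char 7 ('9'=61): chars_in_quartet=4 acc=0x99753D -> emit 99 75 3D, reset; bytes_emitted=6

Answer: 54 85 3A 99 75 3D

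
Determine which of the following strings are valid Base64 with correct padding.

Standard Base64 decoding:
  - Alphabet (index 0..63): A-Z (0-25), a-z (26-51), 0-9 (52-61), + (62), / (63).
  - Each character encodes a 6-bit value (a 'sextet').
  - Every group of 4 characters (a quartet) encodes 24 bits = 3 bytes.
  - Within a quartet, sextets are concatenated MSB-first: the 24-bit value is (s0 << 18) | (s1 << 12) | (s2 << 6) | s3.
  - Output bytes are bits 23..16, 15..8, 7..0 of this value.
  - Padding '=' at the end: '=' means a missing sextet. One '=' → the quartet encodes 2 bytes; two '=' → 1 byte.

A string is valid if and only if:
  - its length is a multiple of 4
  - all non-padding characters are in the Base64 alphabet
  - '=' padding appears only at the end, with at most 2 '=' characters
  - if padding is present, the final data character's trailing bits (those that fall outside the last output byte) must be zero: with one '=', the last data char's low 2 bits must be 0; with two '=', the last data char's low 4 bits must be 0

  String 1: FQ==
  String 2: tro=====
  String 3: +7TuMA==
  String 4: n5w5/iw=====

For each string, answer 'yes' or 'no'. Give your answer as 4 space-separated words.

Answer: yes no yes no

Derivation:
String 1: 'FQ==' → valid
String 2: 'tro=====' → invalid (5 pad chars (max 2))
String 3: '+7TuMA==' → valid
String 4: 'n5w5/iw=====' → invalid (5 pad chars (max 2))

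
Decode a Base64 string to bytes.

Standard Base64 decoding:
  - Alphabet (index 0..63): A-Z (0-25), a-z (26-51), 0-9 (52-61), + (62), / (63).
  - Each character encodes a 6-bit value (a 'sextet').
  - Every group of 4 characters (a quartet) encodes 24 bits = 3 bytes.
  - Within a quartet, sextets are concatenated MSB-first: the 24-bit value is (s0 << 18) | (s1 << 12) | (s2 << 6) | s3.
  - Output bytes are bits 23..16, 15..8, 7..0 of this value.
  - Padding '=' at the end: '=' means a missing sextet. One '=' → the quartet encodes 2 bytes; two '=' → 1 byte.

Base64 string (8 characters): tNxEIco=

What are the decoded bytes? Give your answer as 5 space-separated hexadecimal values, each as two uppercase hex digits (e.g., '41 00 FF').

After char 0 ('t'=45): chars_in_quartet=1 acc=0x2D bytes_emitted=0
After char 1 ('N'=13): chars_in_quartet=2 acc=0xB4D bytes_emitted=0
After char 2 ('x'=49): chars_in_quartet=3 acc=0x2D371 bytes_emitted=0
After char 3 ('E'=4): chars_in_quartet=4 acc=0xB4DC44 -> emit B4 DC 44, reset; bytes_emitted=3
After char 4 ('I'=8): chars_in_quartet=1 acc=0x8 bytes_emitted=3
After char 5 ('c'=28): chars_in_quartet=2 acc=0x21C bytes_emitted=3
After char 6 ('o'=40): chars_in_quartet=3 acc=0x8728 bytes_emitted=3
Padding '=': partial quartet acc=0x8728 -> emit 21 CA; bytes_emitted=5

Answer: B4 DC 44 21 CA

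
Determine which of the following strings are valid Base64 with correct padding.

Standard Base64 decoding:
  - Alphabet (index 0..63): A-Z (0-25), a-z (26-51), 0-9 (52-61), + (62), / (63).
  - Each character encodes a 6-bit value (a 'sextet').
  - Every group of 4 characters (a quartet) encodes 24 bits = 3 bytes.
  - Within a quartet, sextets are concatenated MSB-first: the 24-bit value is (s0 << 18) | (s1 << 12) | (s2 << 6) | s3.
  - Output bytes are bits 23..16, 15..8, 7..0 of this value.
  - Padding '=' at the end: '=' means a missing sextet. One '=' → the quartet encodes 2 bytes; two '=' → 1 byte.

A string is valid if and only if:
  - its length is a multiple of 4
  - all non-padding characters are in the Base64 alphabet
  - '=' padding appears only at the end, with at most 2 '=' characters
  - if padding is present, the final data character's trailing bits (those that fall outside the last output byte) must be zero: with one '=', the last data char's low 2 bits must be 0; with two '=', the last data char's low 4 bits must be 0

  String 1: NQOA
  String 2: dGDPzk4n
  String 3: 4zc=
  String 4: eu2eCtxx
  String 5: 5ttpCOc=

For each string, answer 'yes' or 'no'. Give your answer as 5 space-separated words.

String 1: 'NQOA' → valid
String 2: 'dGDPzk4n' → valid
String 3: '4zc=' → valid
String 4: 'eu2eCtxx' → valid
String 5: '5ttpCOc=' → valid

Answer: yes yes yes yes yes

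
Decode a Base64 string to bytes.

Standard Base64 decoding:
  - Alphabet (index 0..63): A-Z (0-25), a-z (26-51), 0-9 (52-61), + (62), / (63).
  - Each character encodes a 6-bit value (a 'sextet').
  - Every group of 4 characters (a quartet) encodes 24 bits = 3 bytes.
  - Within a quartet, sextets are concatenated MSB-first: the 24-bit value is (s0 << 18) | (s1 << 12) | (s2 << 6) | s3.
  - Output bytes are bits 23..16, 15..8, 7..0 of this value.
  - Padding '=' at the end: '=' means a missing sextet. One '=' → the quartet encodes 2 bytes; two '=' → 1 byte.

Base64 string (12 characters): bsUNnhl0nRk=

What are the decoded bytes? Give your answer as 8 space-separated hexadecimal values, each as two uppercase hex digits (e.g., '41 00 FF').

After char 0 ('b'=27): chars_in_quartet=1 acc=0x1B bytes_emitted=0
After char 1 ('s'=44): chars_in_quartet=2 acc=0x6EC bytes_emitted=0
After char 2 ('U'=20): chars_in_quartet=3 acc=0x1BB14 bytes_emitted=0
After char 3 ('N'=13): chars_in_quartet=4 acc=0x6EC50D -> emit 6E C5 0D, reset; bytes_emitted=3
After char 4 ('n'=39): chars_in_quartet=1 acc=0x27 bytes_emitted=3
After char 5 ('h'=33): chars_in_quartet=2 acc=0x9E1 bytes_emitted=3
After char 6 ('l'=37): chars_in_quartet=3 acc=0x27865 bytes_emitted=3
After char 7 ('0'=52): chars_in_quartet=4 acc=0x9E1974 -> emit 9E 19 74, reset; bytes_emitted=6
After char 8 ('n'=39): chars_in_quartet=1 acc=0x27 bytes_emitted=6
After char 9 ('R'=17): chars_in_quartet=2 acc=0x9D1 bytes_emitted=6
After char 10 ('k'=36): chars_in_quartet=3 acc=0x27464 bytes_emitted=6
Padding '=': partial quartet acc=0x27464 -> emit 9D 19; bytes_emitted=8

Answer: 6E C5 0D 9E 19 74 9D 19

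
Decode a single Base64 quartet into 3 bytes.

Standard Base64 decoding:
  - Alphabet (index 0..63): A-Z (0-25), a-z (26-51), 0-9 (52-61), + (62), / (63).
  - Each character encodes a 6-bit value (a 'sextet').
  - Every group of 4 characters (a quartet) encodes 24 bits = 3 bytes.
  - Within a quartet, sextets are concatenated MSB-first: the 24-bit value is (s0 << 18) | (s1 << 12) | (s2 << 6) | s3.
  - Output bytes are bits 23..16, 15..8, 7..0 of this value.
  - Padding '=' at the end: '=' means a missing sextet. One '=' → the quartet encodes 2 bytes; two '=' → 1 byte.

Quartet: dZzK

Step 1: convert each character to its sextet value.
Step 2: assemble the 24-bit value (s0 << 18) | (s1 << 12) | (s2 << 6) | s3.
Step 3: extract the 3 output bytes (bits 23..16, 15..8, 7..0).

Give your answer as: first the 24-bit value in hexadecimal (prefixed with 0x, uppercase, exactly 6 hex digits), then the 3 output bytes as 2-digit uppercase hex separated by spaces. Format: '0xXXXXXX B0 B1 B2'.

Answer: 0x759CCA 75 9C CA

Derivation:
Sextets: d=29, Z=25, z=51, K=10
24-bit: (29<<18) | (25<<12) | (51<<6) | 10
      = 0x740000 | 0x019000 | 0x000CC0 | 0x00000A
      = 0x759CCA
Bytes: (v>>16)&0xFF=75, (v>>8)&0xFF=9C, v&0xFF=CA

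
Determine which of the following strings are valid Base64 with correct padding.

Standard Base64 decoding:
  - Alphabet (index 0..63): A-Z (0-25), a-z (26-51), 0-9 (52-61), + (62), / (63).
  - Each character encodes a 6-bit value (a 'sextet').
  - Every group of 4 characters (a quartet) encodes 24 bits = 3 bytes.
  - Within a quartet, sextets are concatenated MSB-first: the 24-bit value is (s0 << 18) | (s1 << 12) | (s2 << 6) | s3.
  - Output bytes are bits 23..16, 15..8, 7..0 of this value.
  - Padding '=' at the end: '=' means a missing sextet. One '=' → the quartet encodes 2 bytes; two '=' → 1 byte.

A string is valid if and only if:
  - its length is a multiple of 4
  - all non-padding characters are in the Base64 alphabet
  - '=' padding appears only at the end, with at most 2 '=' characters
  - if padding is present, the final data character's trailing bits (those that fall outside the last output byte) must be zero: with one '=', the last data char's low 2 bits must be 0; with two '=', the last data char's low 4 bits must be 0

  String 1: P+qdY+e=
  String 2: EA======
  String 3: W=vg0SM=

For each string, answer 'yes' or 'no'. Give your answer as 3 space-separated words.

Answer: no no no

Derivation:
String 1: 'P+qdY+e=' → invalid (bad trailing bits)
String 2: 'EA======' → invalid (6 pad chars (max 2))
String 3: 'W=vg0SM=' → invalid (bad char(s): ['=']; '=' in middle)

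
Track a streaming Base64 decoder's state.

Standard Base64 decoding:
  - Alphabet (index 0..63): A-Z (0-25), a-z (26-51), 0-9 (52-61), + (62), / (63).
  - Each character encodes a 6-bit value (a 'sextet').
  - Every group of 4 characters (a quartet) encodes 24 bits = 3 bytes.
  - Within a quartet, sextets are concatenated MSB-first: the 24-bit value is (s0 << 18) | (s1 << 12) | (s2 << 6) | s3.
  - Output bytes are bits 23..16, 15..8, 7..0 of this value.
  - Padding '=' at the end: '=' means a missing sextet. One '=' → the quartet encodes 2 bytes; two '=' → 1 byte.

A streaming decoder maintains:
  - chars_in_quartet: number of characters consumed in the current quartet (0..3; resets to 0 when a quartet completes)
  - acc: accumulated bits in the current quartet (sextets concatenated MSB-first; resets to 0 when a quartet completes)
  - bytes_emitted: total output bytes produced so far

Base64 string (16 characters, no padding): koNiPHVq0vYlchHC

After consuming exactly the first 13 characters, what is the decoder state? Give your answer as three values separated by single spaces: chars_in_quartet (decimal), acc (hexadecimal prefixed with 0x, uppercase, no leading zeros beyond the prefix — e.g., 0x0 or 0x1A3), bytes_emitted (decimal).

Answer: 1 0x1C 9

Derivation:
After char 0 ('k'=36): chars_in_quartet=1 acc=0x24 bytes_emitted=0
After char 1 ('o'=40): chars_in_quartet=2 acc=0x928 bytes_emitted=0
After char 2 ('N'=13): chars_in_quartet=3 acc=0x24A0D bytes_emitted=0
After char 3 ('i'=34): chars_in_quartet=4 acc=0x928362 -> emit 92 83 62, reset; bytes_emitted=3
After char 4 ('P'=15): chars_in_quartet=1 acc=0xF bytes_emitted=3
After char 5 ('H'=7): chars_in_quartet=2 acc=0x3C7 bytes_emitted=3
After char 6 ('V'=21): chars_in_quartet=3 acc=0xF1D5 bytes_emitted=3
After char 7 ('q'=42): chars_in_quartet=4 acc=0x3C756A -> emit 3C 75 6A, reset; bytes_emitted=6
After char 8 ('0'=52): chars_in_quartet=1 acc=0x34 bytes_emitted=6
After char 9 ('v'=47): chars_in_quartet=2 acc=0xD2F bytes_emitted=6
After char 10 ('Y'=24): chars_in_quartet=3 acc=0x34BD8 bytes_emitted=6
After char 11 ('l'=37): chars_in_quartet=4 acc=0xD2F625 -> emit D2 F6 25, reset; bytes_emitted=9
After char 12 ('c'=28): chars_in_quartet=1 acc=0x1C bytes_emitted=9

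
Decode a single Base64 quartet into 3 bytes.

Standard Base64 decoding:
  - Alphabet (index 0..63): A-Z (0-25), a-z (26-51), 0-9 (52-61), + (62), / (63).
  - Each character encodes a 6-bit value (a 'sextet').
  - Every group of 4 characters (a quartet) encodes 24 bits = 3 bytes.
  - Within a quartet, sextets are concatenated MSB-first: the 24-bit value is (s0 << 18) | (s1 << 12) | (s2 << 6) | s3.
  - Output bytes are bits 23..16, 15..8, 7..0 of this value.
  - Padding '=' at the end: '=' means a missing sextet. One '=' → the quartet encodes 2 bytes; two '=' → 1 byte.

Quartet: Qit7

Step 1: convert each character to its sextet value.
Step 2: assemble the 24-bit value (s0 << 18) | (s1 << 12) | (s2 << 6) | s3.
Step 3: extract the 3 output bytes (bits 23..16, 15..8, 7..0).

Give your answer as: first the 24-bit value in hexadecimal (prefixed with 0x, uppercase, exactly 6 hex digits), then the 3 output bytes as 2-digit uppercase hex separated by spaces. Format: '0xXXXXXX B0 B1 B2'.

Answer: 0x422B7B 42 2B 7B

Derivation:
Sextets: Q=16, i=34, t=45, 7=59
24-bit: (16<<18) | (34<<12) | (45<<6) | 59
      = 0x400000 | 0x022000 | 0x000B40 | 0x00003B
      = 0x422B7B
Bytes: (v>>16)&0xFF=42, (v>>8)&0xFF=2B, v&0xFF=7B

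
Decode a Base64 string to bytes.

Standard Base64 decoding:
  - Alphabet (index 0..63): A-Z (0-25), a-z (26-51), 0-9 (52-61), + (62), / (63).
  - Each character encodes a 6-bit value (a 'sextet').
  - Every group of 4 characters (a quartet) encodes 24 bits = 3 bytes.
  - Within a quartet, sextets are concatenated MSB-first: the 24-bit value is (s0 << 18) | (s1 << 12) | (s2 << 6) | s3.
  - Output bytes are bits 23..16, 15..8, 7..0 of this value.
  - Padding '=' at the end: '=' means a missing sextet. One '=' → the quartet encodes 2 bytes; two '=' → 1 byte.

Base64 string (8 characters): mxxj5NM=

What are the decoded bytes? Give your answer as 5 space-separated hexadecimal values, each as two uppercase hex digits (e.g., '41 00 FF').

After char 0 ('m'=38): chars_in_quartet=1 acc=0x26 bytes_emitted=0
After char 1 ('x'=49): chars_in_quartet=2 acc=0x9B1 bytes_emitted=0
After char 2 ('x'=49): chars_in_quartet=3 acc=0x26C71 bytes_emitted=0
After char 3 ('j'=35): chars_in_quartet=4 acc=0x9B1C63 -> emit 9B 1C 63, reset; bytes_emitted=3
After char 4 ('5'=57): chars_in_quartet=1 acc=0x39 bytes_emitted=3
After char 5 ('N'=13): chars_in_quartet=2 acc=0xE4D bytes_emitted=3
After char 6 ('M'=12): chars_in_quartet=3 acc=0x3934C bytes_emitted=3
Padding '=': partial quartet acc=0x3934C -> emit E4 D3; bytes_emitted=5

Answer: 9B 1C 63 E4 D3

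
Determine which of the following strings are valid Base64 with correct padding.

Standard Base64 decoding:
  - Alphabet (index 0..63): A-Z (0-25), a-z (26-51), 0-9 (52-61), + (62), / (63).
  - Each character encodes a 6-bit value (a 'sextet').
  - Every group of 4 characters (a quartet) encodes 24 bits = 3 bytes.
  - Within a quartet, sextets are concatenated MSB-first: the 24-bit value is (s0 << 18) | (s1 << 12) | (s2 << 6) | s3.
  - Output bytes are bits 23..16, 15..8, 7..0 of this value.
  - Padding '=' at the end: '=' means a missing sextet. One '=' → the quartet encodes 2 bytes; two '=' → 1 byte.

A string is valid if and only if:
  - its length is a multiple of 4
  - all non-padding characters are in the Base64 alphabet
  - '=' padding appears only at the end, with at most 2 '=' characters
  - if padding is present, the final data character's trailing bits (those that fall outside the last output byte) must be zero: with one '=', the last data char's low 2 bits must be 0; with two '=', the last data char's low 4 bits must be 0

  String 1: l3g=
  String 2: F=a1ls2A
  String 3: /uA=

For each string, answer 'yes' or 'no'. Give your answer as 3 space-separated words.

String 1: 'l3g=' → valid
String 2: 'F=a1ls2A' → invalid (bad char(s): ['=']; '=' in middle)
String 3: '/uA=' → valid

Answer: yes no yes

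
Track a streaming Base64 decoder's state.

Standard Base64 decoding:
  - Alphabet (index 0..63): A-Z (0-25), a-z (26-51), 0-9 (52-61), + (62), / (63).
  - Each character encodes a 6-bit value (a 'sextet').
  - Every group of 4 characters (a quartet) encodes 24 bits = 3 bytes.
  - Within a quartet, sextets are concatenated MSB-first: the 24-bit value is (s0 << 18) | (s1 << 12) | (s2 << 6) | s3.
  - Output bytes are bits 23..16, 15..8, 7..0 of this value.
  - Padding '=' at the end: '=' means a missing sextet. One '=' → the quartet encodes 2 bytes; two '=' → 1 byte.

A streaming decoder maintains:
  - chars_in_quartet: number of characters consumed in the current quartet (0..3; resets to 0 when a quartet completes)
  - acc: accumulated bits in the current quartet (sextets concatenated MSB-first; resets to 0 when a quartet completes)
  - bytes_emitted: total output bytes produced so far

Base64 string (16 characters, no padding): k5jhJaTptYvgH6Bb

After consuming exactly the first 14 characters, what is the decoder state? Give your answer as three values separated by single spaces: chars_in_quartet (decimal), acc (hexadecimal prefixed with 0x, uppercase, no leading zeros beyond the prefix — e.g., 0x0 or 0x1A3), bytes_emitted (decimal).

Answer: 2 0x1FA 9

Derivation:
After char 0 ('k'=36): chars_in_quartet=1 acc=0x24 bytes_emitted=0
After char 1 ('5'=57): chars_in_quartet=2 acc=0x939 bytes_emitted=0
After char 2 ('j'=35): chars_in_quartet=3 acc=0x24E63 bytes_emitted=0
After char 3 ('h'=33): chars_in_quartet=4 acc=0x9398E1 -> emit 93 98 E1, reset; bytes_emitted=3
After char 4 ('J'=9): chars_in_quartet=1 acc=0x9 bytes_emitted=3
After char 5 ('a'=26): chars_in_quartet=2 acc=0x25A bytes_emitted=3
After char 6 ('T'=19): chars_in_quartet=3 acc=0x9693 bytes_emitted=3
After char 7 ('p'=41): chars_in_quartet=4 acc=0x25A4E9 -> emit 25 A4 E9, reset; bytes_emitted=6
After char 8 ('t'=45): chars_in_quartet=1 acc=0x2D bytes_emitted=6
After char 9 ('Y'=24): chars_in_quartet=2 acc=0xB58 bytes_emitted=6
After char 10 ('v'=47): chars_in_quartet=3 acc=0x2D62F bytes_emitted=6
After char 11 ('g'=32): chars_in_quartet=4 acc=0xB58BE0 -> emit B5 8B E0, reset; bytes_emitted=9
After char 12 ('H'=7): chars_in_quartet=1 acc=0x7 bytes_emitted=9
After char 13 ('6'=58): chars_in_quartet=2 acc=0x1FA bytes_emitted=9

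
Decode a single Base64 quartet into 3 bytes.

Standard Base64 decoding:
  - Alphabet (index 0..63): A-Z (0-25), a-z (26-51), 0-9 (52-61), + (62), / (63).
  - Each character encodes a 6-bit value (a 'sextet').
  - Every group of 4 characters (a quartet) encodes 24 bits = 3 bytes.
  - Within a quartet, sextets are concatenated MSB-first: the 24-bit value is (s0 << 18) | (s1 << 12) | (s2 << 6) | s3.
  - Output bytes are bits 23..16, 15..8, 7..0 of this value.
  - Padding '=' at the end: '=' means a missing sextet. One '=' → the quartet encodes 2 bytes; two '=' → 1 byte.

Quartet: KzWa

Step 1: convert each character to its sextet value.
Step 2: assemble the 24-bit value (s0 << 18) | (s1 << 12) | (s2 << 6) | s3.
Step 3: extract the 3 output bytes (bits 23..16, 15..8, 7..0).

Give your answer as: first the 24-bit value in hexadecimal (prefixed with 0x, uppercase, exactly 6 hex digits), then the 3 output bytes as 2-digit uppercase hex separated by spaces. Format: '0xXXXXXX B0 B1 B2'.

Sextets: K=10, z=51, W=22, a=26
24-bit: (10<<18) | (51<<12) | (22<<6) | 26
      = 0x280000 | 0x033000 | 0x000580 | 0x00001A
      = 0x2B359A
Bytes: (v>>16)&0xFF=2B, (v>>8)&0xFF=35, v&0xFF=9A

Answer: 0x2B359A 2B 35 9A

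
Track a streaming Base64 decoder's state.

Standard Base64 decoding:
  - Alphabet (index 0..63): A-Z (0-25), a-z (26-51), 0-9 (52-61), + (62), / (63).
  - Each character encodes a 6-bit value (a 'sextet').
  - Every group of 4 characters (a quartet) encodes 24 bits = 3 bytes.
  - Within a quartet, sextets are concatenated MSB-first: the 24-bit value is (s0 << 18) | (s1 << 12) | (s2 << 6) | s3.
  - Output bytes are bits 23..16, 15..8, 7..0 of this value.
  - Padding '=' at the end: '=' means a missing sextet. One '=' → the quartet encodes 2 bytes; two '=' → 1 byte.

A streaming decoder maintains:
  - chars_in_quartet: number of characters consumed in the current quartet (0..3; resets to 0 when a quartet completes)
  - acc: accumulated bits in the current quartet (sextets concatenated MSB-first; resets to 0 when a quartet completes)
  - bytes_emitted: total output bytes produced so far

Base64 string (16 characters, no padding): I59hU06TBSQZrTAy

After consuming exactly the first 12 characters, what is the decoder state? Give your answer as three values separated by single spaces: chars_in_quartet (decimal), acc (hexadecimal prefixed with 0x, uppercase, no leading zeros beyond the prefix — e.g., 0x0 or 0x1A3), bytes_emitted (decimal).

Answer: 0 0x0 9

Derivation:
After char 0 ('I'=8): chars_in_quartet=1 acc=0x8 bytes_emitted=0
After char 1 ('5'=57): chars_in_quartet=2 acc=0x239 bytes_emitted=0
After char 2 ('9'=61): chars_in_quartet=3 acc=0x8E7D bytes_emitted=0
After char 3 ('h'=33): chars_in_quartet=4 acc=0x239F61 -> emit 23 9F 61, reset; bytes_emitted=3
After char 4 ('U'=20): chars_in_quartet=1 acc=0x14 bytes_emitted=3
After char 5 ('0'=52): chars_in_quartet=2 acc=0x534 bytes_emitted=3
After char 6 ('6'=58): chars_in_quartet=3 acc=0x14D3A bytes_emitted=3
After char 7 ('T'=19): chars_in_quartet=4 acc=0x534E93 -> emit 53 4E 93, reset; bytes_emitted=6
After char 8 ('B'=1): chars_in_quartet=1 acc=0x1 bytes_emitted=6
After char 9 ('S'=18): chars_in_quartet=2 acc=0x52 bytes_emitted=6
After char 10 ('Q'=16): chars_in_quartet=3 acc=0x1490 bytes_emitted=6
After char 11 ('Z'=25): chars_in_quartet=4 acc=0x52419 -> emit 05 24 19, reset; bytes_emitted=9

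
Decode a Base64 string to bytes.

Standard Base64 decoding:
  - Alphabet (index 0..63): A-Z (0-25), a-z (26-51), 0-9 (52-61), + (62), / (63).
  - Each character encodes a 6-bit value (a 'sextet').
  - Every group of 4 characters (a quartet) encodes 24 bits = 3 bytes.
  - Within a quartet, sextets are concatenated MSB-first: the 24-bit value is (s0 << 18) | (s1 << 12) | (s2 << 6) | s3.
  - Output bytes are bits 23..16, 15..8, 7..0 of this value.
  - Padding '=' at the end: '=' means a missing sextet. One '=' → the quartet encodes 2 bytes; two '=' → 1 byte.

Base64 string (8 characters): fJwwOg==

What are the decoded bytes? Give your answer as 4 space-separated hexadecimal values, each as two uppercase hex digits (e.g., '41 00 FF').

Answer: 7C 9C 30 3A

Derivation:
After char 0 ('f'=31): chars_in_quartet=1 acc=0x1F bytes_emitted=0
After char 1 ('J'=9): chars_in_quartet=2 acc=0x7C9 bytes_emitted=0
After char 2 ('w'=48): chars_in_quartet=3 acc=0x1F270 bytes_emitted=0
After char 3 ('w'=48): chars_in_quartet=4 acc=0x7C9C30 -> emit 7C 9C 30, reset; bytes_emitted=3
After char 4 ('O'=14): chars_in_quartet=1 acc=0xE bytes_emitted=3
After char 5 ('g'=32): chars_in_quartet=2 acc=0x3A0 bytes_emitted=3
Padding '==': partial quartet acc=0x3A0 -> emit 3A; bytes_emitted=4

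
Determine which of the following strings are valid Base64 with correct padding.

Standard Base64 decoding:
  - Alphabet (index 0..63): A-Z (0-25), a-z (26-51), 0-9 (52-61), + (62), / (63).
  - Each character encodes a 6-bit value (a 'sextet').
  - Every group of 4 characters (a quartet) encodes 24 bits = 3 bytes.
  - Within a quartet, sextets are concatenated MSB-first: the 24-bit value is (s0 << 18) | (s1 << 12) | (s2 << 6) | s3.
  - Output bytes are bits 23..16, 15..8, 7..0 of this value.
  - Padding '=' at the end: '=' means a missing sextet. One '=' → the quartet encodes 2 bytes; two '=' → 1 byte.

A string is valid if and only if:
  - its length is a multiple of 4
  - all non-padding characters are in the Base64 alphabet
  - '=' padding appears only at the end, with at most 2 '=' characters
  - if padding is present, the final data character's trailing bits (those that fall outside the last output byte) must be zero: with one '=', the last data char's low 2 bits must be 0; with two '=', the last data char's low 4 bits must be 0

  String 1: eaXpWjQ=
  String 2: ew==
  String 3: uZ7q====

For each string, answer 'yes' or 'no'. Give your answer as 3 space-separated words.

String 1: 'eaXpWjQ=' → valid
String 2: 'ew==' → valid
String 3: 'uZ7q====' → invalid (4 pad chars (max 2))

Answer: yes yes no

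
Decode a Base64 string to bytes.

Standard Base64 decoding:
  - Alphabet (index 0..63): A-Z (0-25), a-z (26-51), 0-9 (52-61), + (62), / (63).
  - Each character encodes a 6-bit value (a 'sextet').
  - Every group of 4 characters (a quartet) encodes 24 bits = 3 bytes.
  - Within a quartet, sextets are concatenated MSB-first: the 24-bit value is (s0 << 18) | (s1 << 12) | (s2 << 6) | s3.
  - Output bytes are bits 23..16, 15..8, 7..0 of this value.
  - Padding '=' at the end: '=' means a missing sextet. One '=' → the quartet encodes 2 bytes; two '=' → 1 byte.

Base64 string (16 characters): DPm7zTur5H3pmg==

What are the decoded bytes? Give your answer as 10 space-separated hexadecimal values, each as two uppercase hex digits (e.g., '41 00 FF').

After char 0 ('D'=3): chars_in_quartet=1 acc=0x3 bytes_emitted=0
After char 1 ('P'=15): chars_in_quartet=2 acc=0xCF bytes_emitted=0
After char 2 ('m'=38): chars_in_quartet=3 acc=0x33E6 bytes_emitted=0
After char 3 ('7'=59): chars_in_quartet=4 acc=0xCF9BB -> emit 0C F9 BB, reset; bytes_emitted=3
After char 4 ('z'=51): chars_in_quartet=1 acc=0x33 bytes_emitted=3
After char 5 ('T'=19): chars_in_quartet=2 acc=0xCD3 bytes_emitted=3
After char 6 ('u'=46): chars_in_quartet=3 acc=0x334EE bytes_emitted=3
After char 7 ('r'=43): chars_in_quartet=4 acc=0xCD3BAB -> emit CD 3B AB, reset; bytes_emitted=6
After char 8 ('5'=57): chars_in_quartet=1 acc=0x39 bytes_emitted=6
After char 9 ('H'=7): chars_in_quartet=2 acc=0xE47 bytes_emitted=6
After char 10 ('3'=55): chars_in_quartet=3 acc=0x391F7 bytes_emitted=6
After char 11 ('p'=41): chars_in_quartet=4 acc=0xE47DE9 -> emit E4 7D E9, reset; bytes_emitted=9
After char 12 ('m'=38): chars_in_quartet=1 acc=0x26 bytes_emitted=9
After char 13 ('g'=32): chars_in_quartet=2 acc=0x9A0 bytes_emitted=9
Padding '==': partial quartet acc=0x9A0 -> emit 9A; bytes_emitted=10

Answer: 0C F9 BB CD 3B AB E4 7D E9 9A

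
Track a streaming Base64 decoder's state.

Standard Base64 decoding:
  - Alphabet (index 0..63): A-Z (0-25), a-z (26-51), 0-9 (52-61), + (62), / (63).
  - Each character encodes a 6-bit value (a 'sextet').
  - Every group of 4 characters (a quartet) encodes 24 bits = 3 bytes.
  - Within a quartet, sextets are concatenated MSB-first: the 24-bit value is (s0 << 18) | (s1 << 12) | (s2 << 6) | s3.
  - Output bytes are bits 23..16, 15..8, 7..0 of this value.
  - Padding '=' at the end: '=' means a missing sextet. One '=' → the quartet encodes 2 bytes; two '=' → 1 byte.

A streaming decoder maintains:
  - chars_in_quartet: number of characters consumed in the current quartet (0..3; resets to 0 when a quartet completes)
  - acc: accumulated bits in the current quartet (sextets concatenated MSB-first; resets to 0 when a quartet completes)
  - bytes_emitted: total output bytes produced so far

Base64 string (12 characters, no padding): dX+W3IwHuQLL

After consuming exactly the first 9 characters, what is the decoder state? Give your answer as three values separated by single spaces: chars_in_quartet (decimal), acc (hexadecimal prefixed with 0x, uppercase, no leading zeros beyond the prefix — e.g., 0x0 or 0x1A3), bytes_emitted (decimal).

After char 0 ('d'=29): chars_in_quartet=1 acc=0x1D bytes_emitted=0
After char 1 ('X'=23): chars_in_quartet=2 acc=0x757 bytes_emitted=0
After char 2 ('+'=62): chars_in_quartet=3 acc=0x1D5FE bytes_emitted=0
After char 3 ('W'=22): chars_in_quartet=4 acc=0x757F96 -> emit 75 7F 96, reset; bytes_emitted=3
After char 4 ('3'=55): chars_in_quartet=1 acc=0x37 bytes_emitted=3
After char 5 ('I'=8): chars_in_quartet=2 acc=0xDC8 bytes_emitted=3
After char 6 ('w'=48): chars_in_quartet=3 acc=0x37230 bytes_emitted=3
After char 7 ('H'=7): chars_in_quartet=4 acc=0xDC8C07 -> emit DC 8C 07, reset; bytes_emitted=6
After char 8 ('u'=46): chars_in_quartet=1 acc=0x2E bytes_emitted=6

Answer: 1 0x2E 6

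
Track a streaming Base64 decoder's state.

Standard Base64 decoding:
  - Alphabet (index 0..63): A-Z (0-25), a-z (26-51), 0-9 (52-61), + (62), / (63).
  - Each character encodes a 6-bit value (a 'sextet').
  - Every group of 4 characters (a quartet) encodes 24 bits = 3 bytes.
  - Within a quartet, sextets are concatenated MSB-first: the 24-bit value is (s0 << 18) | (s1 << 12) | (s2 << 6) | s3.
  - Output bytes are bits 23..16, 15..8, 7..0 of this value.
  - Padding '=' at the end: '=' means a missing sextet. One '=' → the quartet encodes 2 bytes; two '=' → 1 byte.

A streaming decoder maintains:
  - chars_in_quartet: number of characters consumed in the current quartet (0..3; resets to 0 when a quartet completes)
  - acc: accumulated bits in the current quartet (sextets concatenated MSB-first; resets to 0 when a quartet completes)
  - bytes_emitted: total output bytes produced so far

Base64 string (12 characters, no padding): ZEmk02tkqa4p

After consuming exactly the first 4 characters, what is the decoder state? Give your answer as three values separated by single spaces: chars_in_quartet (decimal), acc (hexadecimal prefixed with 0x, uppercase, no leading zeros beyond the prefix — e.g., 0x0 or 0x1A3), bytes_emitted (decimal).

After char 0 ('Z'=25): chars_in_quartet=1 acc=0x19 bytes_emitted=0
After char 1 ('E'=4): chars_in_quartet=2 acc=0x644 bytes_emitted=0
After char 2 ('m'=38): chars_in_quartet=3 acc=0x19126 bytes_emitted=0
After char 3 ('k'=36): chars_in_quartet=4 acc=0x6449A4 -> emit 64 49 A4, reset; bytes_emitted=3

Answer: 0 0x0 3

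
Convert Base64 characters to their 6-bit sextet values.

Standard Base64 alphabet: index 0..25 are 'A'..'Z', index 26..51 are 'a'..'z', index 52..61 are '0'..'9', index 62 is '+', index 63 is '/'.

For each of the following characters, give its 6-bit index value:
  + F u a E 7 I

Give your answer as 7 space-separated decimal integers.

Answer: 62 5 46 26 4 59 8

Derivation:
'+': index 62
'F': A..Z range, ord('F') − ord('A') = 5
'u': a..z range, 26 + ord('u') − ord('a') = 46
'a': a..z range, 26 + ord('a') − ord('a') = 26
'E': A..Z range, ord('E') − ord('A') = 4
'7': 0..9 range, 52 + ord('7') − ord('0') = 59
'I': A..Z range, ord('I') − ord('A') = 8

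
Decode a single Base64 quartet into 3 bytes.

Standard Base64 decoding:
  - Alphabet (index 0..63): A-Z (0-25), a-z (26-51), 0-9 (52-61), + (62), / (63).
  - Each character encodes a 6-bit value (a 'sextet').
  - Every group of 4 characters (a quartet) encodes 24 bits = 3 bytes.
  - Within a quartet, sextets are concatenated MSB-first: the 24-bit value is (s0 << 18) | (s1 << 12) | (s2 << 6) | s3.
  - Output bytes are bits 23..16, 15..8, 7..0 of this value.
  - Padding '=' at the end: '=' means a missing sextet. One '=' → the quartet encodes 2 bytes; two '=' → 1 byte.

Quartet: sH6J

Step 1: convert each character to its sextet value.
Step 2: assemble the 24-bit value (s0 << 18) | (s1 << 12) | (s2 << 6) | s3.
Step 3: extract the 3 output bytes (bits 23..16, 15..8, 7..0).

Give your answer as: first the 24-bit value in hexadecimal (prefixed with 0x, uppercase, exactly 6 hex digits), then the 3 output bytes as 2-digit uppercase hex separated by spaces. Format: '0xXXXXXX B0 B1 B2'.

Sextets: s=44, H=7, 6=58, J=9
24-bit: (44<<18) | (7<<12) | (58<<6) | 9
      = 0xB00000 | 0x007000 | 0x000E80 | 0x000009
      = 0xB07E89
Bytes: (v>>16)&0xFF=B0, (v>>8)&0xFF=7E, v&0xFF=89

Answer: 0xB07E89 B0 7E 89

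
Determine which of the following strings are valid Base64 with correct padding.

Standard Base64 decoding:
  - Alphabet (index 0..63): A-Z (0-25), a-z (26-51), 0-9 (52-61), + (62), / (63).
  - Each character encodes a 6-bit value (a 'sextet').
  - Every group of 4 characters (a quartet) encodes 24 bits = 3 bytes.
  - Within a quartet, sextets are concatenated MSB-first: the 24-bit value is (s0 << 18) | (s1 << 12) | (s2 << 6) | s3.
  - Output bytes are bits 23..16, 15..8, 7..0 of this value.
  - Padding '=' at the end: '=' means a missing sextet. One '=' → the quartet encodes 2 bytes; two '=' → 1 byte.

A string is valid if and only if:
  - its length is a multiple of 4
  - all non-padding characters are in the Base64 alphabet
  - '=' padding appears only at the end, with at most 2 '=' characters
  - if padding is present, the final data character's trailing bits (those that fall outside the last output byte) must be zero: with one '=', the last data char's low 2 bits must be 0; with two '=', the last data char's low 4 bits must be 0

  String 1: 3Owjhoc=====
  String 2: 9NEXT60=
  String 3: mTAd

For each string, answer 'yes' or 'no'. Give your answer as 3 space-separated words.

Answer: no yes yes

Derivation:
String 1: '3Owjhoc=====' → invalid (5 pad chars (max 2))
String 2: '9NEXT60=' → valid
String 3: 'mTAd' → valid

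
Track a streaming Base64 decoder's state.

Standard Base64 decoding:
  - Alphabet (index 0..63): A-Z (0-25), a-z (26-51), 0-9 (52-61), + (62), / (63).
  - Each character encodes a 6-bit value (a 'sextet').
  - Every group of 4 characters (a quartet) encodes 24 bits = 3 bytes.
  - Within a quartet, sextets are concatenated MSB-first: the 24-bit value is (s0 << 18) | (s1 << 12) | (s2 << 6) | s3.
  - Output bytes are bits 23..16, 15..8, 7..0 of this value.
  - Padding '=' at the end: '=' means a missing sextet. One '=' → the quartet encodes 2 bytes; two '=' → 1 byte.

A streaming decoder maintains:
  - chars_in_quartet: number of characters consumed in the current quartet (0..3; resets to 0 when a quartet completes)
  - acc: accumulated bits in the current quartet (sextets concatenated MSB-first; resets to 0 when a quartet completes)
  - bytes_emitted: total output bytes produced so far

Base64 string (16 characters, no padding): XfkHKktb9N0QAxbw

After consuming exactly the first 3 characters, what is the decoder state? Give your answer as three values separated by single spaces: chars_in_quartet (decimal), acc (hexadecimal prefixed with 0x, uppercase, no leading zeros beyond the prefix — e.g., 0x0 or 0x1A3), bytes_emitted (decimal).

Answer: 3 0x177E4 0

Derivation:
After char 0 ('X'=23): chars_in_quartet=1 acc=0x17 bytes_emitted=0
After char 1 ('f'=31): chars_in_quartet=2 acc=0x5DF bytes_emitted=0
After char 2 ('k'=36): chars_in_quartet=3 acc=0x177E4 bytes_emitted=0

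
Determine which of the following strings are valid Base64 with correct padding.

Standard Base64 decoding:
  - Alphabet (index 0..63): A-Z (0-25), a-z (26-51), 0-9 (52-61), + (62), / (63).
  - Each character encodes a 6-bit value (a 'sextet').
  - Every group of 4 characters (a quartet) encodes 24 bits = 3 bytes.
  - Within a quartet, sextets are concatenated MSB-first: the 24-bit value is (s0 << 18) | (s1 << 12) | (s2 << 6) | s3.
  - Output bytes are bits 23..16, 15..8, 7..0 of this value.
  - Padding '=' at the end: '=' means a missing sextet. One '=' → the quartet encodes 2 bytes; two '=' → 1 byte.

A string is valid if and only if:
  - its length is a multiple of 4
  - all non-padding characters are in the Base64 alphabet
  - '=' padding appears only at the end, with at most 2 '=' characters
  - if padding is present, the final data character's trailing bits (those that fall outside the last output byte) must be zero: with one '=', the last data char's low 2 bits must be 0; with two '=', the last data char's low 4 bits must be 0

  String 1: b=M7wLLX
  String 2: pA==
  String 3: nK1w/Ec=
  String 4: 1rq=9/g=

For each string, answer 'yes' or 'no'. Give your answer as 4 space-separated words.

String 1: 'b=M7wLLX' → invalid (bad char(s): ['=']; '=' in middle)
String 2: 'pA==' → valid
String 3: 'nK1w/Ec=' → valid
String 4: '1rq=9/g=' → invalid (bad char(s): ['=']; '=' in middle)

Answer: no yes yes no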